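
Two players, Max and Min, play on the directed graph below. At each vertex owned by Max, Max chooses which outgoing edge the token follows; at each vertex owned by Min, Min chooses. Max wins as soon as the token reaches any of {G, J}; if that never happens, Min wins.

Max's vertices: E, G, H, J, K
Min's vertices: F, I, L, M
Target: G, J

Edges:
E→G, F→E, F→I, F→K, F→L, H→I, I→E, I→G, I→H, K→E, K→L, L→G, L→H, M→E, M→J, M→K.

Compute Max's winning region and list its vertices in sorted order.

A0 = {G, J}
A1: add {E} — E (Max) has E→G.
A2: add {K} — K (Max) has K→E.
A3: add {M} — M (Min): all of {E, J, K} already in.
A4 = A3; e.g. F (Min) can still go to I. Fixed point.
Max's winning region = {E, G, J, K, M}.

E, G, J, K, M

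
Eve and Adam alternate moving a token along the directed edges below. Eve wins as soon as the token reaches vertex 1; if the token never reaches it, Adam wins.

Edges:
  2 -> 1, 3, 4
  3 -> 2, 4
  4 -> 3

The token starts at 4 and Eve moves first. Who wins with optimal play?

Track states (vertex, player-to-move).
A0 = {(1,Eve), (1,Adam)}
A1: add {(2,Eve)}.
A2 = A1; e.g. (2,Adam) stays out. (4,Eve) never enters ⇒ Adam avoids the target.

Adam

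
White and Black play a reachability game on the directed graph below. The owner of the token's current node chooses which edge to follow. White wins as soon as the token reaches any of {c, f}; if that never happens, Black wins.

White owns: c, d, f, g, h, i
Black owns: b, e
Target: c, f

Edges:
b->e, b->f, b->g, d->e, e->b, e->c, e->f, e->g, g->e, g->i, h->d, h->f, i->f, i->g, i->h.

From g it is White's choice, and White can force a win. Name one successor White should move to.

A0 = {c, f}
A1: add {h, i} — h (White) has h→f; i (White) has i→f.
A2: add {g} — g (White) has g→i.
A3 = A2; e.g. b (Black) can still go to e. Fixed point.
From g, successor i is in the attractor (rank 1); the other successor e is not.

i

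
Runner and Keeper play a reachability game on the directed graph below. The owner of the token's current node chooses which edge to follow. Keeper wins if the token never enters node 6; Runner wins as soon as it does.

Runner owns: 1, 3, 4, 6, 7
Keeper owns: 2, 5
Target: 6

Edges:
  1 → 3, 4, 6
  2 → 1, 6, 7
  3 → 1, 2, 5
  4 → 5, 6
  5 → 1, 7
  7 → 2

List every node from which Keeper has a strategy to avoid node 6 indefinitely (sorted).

2, 5, 7

A0 = {6}
A1: add {1, 4} — 1 (Runner) has 1→6; 4 (Runner) has 4→6.
A2: add {3} — 3 (Runner) has 3→1.
A3 = A2; e.g. 2 (Keeper) can still go to 7. Fixed point.
Runner's attractor = {1, 3, 4, 6}; Keeper avoids the target exactly from the complement.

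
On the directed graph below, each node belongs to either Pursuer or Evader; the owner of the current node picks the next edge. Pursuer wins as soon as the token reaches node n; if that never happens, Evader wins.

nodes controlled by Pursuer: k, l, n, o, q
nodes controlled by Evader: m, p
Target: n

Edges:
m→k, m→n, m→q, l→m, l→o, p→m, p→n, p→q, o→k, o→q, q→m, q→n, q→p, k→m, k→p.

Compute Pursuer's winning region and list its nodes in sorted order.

l, n, o, q

A0 = {n}
A1: add {q} — q (Pursuer) has q→n.
A2: add {o} — o (Pursuer) has o→q.
A3: add {l} — l (Pursuer) has l→o.
A4 = A3; e.g. k (Pursuer) has no edge into A3. Fixed point.
Pursuer's winning region = {l, n, o, q}.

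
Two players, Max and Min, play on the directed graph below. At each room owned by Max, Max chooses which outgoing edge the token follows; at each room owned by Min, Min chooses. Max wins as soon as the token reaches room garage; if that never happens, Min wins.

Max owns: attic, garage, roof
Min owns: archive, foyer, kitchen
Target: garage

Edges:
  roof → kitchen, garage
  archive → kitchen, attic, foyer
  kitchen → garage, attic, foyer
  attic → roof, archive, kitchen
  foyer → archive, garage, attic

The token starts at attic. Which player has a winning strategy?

A0 = {garage}
A1: add {roof} — roof (Max) has roof→garage.
A2: add {attic} — attic (Max) has attic→roof.
A3 = A2; e.g. archive (Min) can still go to kitchen. Fixed point.
attic ∈ A2, so Max can force the target.

Max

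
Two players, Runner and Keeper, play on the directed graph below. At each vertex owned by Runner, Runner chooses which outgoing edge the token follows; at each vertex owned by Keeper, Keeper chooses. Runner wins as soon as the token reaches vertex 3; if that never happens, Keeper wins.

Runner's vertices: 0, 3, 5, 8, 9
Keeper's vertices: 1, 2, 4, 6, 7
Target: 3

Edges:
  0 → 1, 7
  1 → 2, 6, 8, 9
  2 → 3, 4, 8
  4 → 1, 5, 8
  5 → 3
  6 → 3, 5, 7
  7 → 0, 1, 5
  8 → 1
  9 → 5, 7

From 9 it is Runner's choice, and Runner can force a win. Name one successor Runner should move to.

5

A0 = {3}
A1: add {5} — 5 (Runner) has 5→3.
A2: add {9} — 9 (Runner) has 9→5.
A3 = A2; e.g. 0 (Runner) has no edge into A2. Fixed point.
From 9, successor 5 is in the attractor (rank 1); the other successor 7 is not.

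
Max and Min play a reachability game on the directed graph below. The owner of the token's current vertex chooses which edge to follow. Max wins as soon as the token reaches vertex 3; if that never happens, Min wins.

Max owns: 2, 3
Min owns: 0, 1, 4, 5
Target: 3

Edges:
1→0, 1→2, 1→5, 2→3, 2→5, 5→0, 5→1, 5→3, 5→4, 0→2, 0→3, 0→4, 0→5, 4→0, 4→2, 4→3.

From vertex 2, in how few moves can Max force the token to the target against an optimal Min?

1

A0 = {3}
A1: add {2} — 2 (Max) has 2→3.
A2 = A1; e.g. 0 (Min) can still go to 4. Fixed point.
2 enters the attractor at level 1, so Max can force the target in 1 move from there.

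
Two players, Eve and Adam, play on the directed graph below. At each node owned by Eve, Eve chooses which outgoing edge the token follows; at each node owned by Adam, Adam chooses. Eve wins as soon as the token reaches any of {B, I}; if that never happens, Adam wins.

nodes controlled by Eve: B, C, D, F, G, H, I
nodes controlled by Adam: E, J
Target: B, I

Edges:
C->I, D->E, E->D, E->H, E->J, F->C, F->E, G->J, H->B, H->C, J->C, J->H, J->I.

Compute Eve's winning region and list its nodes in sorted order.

A0 = {B, I}
A1: add {C, H} — C (Eve) has C→I; H (Eve) has H→B.
A2: add {F, J} — F (Eve) has F→C; J (Adam): all of {C, H, I} already in.
A3: add {G} — G (Eve) has G→J.
A4 = A3; e.g. D (Eve) has no edge into A3. Fixed point.
Eve's winning region = {B, C, F, G, H, I, J}.

B, C, F, G, H, I, J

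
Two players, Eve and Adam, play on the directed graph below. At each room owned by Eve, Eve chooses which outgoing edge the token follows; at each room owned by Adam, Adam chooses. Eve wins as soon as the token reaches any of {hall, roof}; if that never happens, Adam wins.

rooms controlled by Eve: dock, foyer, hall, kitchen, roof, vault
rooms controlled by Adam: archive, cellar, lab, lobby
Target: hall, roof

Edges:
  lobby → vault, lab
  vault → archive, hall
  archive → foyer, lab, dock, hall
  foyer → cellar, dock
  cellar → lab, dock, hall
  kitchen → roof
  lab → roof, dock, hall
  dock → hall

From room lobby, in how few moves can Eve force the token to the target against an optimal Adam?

3

A0 = {hall, roof}
A1: add {dock, kitchen, vault} — vault (Eve) has vault→hall; kitchen (Eve) has kitchen→roof; dock (Eve) has dock→hall.
A2: add {foyer, lab} — foyer (Eve) has foyer→dock; lab (Adam): all of {roof, dock, hall} already in.
A3: add {archive, cellar, lobby} — lobby (Adam): all of {vault, lab} already in; archive (Adam): all of {foyer, lab, dock, hall} already in; cellar (Adam): all of {lab, dock, hall} already in.
A3 = all vertices. Fixed point.
lobby enters the attractor at level 3, so Eve can force the target in 3 moves from there.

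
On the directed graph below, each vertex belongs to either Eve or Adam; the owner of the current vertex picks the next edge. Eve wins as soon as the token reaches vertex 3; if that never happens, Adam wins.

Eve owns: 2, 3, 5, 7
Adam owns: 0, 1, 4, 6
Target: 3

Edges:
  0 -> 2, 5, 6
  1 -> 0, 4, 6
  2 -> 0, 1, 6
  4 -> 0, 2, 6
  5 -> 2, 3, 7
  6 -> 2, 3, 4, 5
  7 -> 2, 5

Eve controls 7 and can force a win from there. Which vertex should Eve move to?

A0 = {3}
A1: add {5} — 5 (Eve) has 5→3.
A2: add {7} — 7 (Eve) has 7→5.
A3 = A2; e.g. 0 (Adam) can still go to 2. Fixed point.
From 7, successor 5 is in the attractor (rank 1); the other successor 2 is not.

5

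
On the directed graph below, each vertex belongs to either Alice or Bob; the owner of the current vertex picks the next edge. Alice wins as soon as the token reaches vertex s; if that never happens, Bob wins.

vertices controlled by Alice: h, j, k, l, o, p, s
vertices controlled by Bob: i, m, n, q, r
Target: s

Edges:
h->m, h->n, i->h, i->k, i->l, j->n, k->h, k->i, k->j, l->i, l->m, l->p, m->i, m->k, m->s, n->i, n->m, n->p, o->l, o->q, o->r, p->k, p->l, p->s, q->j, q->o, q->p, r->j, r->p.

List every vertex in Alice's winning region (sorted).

l, o, p, s

A0 = {s}
A1: add {p} — p (Alice) has p→s.
A2: add {l} — l (Alice) has l→p.
A3: add {o} — o (Alice) has o→l.
A4 = A3; e.g. h (Alice) has no edge into A3. Fixed point.
Alice's winning region = {l, o, p, s}.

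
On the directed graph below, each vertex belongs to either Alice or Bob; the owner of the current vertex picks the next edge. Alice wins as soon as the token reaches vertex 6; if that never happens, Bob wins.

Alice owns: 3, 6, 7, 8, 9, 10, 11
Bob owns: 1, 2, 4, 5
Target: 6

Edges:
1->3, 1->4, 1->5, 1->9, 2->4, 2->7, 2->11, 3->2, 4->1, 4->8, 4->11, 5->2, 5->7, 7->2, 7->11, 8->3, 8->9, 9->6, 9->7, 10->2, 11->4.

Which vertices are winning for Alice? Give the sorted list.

6, 8, 9

A0 = {6}
A1: add {9} — 9 (Alice) has 9→6.
A2: add {8} — 8 (Alice) has 8→9.
A3 = A2; e.g. 1 (Bob) can still go to 3. Fixed point.
Alice's winning region = {6, 8, 9}.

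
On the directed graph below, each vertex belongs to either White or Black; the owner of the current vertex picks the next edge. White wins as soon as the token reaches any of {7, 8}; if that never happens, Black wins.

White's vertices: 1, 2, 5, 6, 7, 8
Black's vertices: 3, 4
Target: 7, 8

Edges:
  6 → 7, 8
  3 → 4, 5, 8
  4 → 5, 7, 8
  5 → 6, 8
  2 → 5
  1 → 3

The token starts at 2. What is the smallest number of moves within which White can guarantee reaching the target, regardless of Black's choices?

A0 = {7, 8}
A1: add {5, 6} — 5 (White) has 5→8; 6 (White) has 6→7.
A2: add {2, 4} — 2 (White) has 2→5; 4 (Black): all of {5, 7, 8} already in.
2 enters the attractor at level 2, so White can force the target in 2 moves from there.

2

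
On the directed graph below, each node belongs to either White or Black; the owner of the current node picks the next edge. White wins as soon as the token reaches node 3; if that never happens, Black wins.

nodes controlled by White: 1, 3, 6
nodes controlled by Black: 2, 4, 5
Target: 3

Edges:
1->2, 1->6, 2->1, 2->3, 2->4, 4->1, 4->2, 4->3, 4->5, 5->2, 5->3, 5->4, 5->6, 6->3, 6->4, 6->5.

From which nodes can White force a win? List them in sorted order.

A0 = {3}
A1: add {6} — 6 (White) has 6→3.
A2: add {1} — 1 (White) has 1→6.
A3 = A2; e.g. 2 (Black) can still go to 4. Fixed point.
White's winning region = {1, 3, 6}.

1, 3, 6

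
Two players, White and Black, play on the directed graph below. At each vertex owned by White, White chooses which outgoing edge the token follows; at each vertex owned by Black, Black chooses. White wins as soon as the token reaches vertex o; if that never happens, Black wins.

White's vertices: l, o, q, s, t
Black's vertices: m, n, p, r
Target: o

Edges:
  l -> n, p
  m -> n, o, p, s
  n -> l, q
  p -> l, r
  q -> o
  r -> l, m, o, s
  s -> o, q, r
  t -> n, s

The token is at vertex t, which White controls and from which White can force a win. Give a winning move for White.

s

A0 = {o}
A1: add {q, s} — q (White) has q→o; s (White) has s→o.
A2: add {t} — t (White) has t→s.
A3 = A2; e.g. l (White) has no edge into A2. Fixed point.
From t, successor s is in the attractor (rank 1); the other successor n is not.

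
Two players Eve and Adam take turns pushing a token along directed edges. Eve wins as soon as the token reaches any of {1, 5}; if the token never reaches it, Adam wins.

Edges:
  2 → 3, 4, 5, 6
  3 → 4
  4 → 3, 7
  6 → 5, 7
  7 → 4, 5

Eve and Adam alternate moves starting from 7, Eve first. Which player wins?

Eve

Track states (vertex, player-to-move).
A0 = {(1,Eve), (1,Adam), (5,Eve), (5,Adam)}
A1: add {(2,Eve), (6,Eve), (7,Eve)}.
(7,Eve) ∈ A1 ⇒ Eve forces the target.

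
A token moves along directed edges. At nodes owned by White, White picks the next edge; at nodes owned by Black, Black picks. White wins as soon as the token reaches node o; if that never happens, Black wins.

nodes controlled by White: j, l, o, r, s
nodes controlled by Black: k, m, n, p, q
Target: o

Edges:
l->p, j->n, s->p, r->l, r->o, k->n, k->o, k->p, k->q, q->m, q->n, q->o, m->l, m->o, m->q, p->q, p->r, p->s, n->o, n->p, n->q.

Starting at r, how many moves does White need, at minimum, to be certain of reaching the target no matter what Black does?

A0 = {o}
A1: add {r} — r (White) has r→o.
A2 = A1; e.g. j (White) has no edge into A1. Fixed point.
r enters the attractor at level 1, so White can force the target in 1 move from there.

1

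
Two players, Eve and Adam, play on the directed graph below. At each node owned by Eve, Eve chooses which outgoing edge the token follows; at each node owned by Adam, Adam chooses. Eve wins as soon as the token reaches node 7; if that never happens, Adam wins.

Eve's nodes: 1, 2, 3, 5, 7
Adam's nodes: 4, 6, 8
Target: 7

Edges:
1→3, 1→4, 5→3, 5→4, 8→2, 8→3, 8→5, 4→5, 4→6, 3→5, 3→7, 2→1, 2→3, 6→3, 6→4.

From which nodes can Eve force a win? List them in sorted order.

A0 = {7}
A1: add {3} — 3 (Eve) has 3→7.
A2: add {1, 2, 5} — 1 (Eve) has 1→3; 2 (Eve) has 2→3; 5 (Eve) has 5→3.
A3: add {8} — 8 (Adam): all of {2, 3, 5} already in.
A4 = A3; e.g. 4 (Adam) can still go to 6. Fixed point.
Eve's winning region = {1, 2, 3, 5, 7, 8}.

1, 2, 3, 5, 7, 8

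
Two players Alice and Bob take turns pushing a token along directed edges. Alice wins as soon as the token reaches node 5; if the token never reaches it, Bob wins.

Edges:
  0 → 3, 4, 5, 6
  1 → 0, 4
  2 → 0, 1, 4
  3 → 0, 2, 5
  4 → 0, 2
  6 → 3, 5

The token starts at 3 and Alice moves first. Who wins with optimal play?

Track states (vertex, player-to-move).
A0 = {(5,Alice), (5,Bob)}
A1: add {(0,Alice), (3,Alice), (6,Alice)}.
(3,Alice) ∈ A1 ⇒ Alice forces the target.

Alice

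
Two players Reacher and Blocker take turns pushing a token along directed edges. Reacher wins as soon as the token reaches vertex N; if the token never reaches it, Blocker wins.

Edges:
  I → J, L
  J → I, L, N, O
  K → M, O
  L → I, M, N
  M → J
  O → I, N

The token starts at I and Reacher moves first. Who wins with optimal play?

Blocker

Track states (vertex, player-to-move).
A0 = {(N,Reacher), (N,Blocker)}
A1: add {(J,Reacher), (L,Reacher), (O,Reacher)}.
A2: add {(I,Blocker), (M,Blocker)}.
A3: add {(K,Reacher)}.
A4 = A3; e.g. (I,Reacher) stays out. (I,Reacher) never enters ⇒ Blocker avoids the target.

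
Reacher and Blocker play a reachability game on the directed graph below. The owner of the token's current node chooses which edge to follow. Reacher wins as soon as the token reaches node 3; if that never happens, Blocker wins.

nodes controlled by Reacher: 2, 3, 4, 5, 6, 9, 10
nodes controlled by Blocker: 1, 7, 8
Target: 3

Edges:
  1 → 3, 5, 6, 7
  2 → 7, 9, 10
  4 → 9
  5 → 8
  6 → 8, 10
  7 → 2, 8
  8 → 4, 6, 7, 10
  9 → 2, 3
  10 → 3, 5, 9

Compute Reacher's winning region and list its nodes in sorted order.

A0 = {3}
A1: add {9, 10} — 9 (Reacher) has 9→3; 10 (Reacher) has 10→3.
A2: add {2, 4, 6} — 2 (Reacher) has 2→9; 4 (Reacher) has 4→9; 6 (Reacher) has 6→10.
A3 = A2; e.g. 1 (Blocker) can still go to 5. Fixed point.
Reacher's winning region = {2, 3, 4, 6, 9, 10}.

2, 3, 4, 6, 9, 10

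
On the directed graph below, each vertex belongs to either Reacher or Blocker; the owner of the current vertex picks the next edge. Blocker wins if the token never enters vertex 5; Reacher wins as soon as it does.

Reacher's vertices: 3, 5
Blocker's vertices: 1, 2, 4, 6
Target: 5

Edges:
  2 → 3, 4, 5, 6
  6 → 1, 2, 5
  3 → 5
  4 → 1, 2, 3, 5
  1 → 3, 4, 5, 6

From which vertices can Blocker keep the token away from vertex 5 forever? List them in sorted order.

A0 = {5}
A1: add {3} — 3 (Reacher) has 3→5.
A2 = A1; e.g. 1 (Blocker) can still go to 4. Fixed point.
Reacher's attractor = {3, 5}; Blocker avoids the target exactly from the complement.

1, 2, 4, 6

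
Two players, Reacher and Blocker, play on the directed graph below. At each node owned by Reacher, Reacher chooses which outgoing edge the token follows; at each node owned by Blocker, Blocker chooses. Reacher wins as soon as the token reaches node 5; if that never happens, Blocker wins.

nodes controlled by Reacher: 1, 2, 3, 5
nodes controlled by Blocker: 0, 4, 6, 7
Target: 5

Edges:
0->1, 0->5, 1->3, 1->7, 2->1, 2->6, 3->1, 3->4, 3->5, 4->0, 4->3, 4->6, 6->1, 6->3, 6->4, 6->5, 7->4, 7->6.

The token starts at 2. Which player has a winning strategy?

A0 = {5}
A1: add {3} — 3 (Reacher) has 3→5.
A2: add {1} — 1 (Reacher) has 1→3.
A3: add {0, 2} — 0 (Blocker): all of {1, 5} already in; 2 (Reacher) has 2→1.
A4 = A3; e.g. 4 (Blocker) can still go to 6. Fixed point.
2 ∈ A3, so Reacher can force the target.

Reacher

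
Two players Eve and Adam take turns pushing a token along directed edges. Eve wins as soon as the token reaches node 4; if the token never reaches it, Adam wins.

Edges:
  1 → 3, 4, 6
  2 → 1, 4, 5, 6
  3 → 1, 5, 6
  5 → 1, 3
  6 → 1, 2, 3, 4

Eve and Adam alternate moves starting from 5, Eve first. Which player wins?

Adam

Track states (vertex, player-to-move).
A0 = {(4,Eve), (4,Adam)}
A1: add {(1,Eve), (2,Eve), (6,Eve)}.
A2 = A1; e.g. (1,Adam) stays out. (5,Eve) never enters ⇒ Adam avoids the target.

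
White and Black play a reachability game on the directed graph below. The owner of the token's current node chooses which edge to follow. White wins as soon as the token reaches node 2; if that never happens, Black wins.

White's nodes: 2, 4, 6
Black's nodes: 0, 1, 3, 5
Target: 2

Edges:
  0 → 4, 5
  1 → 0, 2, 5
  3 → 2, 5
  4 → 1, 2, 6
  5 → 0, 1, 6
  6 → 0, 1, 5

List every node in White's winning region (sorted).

A0 = {2}
A1: add {4} — 4 (White) has 4→2.
A2 = A1; e.g. 0 (Black) can still go to 5. Fixed point.
White's winning region = {2, 4}.

2, 4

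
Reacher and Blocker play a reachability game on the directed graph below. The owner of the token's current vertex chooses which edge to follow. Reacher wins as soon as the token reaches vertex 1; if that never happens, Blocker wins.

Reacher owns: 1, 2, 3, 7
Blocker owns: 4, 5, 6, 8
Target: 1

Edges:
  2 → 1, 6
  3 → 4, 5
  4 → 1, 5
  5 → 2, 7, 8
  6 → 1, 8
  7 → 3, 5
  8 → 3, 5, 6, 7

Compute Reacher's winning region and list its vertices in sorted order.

A0 = {1}
A1: add {2} — 2 (Reacher) has 2→1.
A2 = A1; e.g. 3 (Reacher) has no edge into A1. Fixed point.
Reacher's winning region = {1, 2}.

1, 2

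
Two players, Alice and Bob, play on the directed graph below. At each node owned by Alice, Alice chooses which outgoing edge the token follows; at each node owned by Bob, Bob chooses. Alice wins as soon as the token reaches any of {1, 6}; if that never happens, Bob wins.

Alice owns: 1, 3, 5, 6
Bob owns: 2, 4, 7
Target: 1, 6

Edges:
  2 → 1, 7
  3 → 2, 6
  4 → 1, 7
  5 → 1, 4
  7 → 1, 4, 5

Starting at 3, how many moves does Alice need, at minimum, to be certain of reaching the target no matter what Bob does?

1

A0 = {1, 6}
A1: add {3, 5} — 3 (Alice) has 3→6; 5 (Alice) has 5→1.
A2 = A1; e.g. 2 (Bob) can still go to 7. Fixed point.
3 enters the attractor at level 1, so Alice can force the target in 1 move from there.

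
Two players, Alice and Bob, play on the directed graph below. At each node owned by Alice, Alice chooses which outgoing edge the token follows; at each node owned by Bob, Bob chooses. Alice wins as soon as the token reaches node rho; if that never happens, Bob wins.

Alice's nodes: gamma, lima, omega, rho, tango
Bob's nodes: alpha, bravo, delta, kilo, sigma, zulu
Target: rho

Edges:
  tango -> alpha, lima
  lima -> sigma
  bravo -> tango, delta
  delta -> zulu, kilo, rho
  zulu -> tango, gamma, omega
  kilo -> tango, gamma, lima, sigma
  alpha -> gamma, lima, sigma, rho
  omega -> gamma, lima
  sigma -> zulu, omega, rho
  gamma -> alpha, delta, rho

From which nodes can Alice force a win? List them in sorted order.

gamma, omega, rho

A0 = {rho}
A1: add {gamma} — gamma (Alice) has gamma→rho.
A2: add {omega} — omega (Alice) has omega→gamma.
A3 = A2; e.g. alpha (Bob) can still go to lima. Fixed point.
Alice's winning region = {gamma, omega, rho}.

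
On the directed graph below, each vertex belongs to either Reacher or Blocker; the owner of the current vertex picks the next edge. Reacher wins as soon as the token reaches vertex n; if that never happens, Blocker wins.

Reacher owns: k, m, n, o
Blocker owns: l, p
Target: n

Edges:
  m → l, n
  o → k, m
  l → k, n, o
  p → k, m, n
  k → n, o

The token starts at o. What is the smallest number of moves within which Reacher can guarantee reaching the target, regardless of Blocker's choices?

A0 = {n}
A1: add {k, m} — k (Reacher) has k→n; m (Reacher) has m→n.
A2: add {o, p} — o (Reacher) has o→k; p (Blocker): all of {k, m, n} already in.
o enters the attractor at level 2, so Reacher can force the target in 2 moves from there.

2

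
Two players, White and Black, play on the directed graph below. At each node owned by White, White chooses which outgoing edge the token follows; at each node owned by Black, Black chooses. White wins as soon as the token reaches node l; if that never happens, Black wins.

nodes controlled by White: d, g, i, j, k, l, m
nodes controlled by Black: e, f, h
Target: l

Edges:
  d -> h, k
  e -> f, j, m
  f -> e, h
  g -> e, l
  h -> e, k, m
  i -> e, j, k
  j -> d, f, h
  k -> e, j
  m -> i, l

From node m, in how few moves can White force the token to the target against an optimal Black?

A0 = {l}
A1: add {g, m} — g (White) has g→l; m (White) has m→l.
A2 = A1; e.g. d (White) has no edge into A1. Fixed point.
m enters the attractor at level 1, so White can force the target in 1 move from there.

1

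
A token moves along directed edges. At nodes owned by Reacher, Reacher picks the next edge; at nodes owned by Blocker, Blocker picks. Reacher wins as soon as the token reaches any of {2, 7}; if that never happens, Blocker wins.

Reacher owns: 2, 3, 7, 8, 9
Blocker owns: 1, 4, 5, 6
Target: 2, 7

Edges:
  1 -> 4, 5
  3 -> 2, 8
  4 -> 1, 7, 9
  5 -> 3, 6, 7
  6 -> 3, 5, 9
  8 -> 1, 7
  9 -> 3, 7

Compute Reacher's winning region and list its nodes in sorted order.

2, 3, 7, 8, 9

A0 = {2, 7}
A1: add {3, 8, 9} — 3 (Reacher) has 3→2; 8 (Reacher) has 8→7; 9 (Reacher) has 9→7.
A2 = A1; e.g. 1 (Blocker) can still go to 4. Fixed point.
Reacher's winning region = {2, 3, 7, 8, 9}.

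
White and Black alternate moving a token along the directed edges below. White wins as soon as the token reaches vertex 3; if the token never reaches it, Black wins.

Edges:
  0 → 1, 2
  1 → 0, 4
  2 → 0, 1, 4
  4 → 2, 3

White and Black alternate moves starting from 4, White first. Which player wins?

Track states (vertex, player-to-move).
A0 = {(3,White), (3,Black)}
A1: add {(4,White)}.
(4,White) ∈ A1 ⇒ White forces the target.

White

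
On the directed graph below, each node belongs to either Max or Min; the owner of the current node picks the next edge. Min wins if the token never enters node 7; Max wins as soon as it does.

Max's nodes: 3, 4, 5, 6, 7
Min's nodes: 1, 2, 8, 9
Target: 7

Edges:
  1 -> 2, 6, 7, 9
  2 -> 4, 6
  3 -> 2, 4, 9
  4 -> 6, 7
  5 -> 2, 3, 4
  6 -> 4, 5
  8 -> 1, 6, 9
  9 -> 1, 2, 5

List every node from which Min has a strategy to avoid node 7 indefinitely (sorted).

1, 8, 9

A0 = {7}
A1: add {4} — 4 (Max) has 4→7.
A2: add {3, 5, 6} — 3 (Max) has 3→4; 5 (Max) has 5→4; 6 (Max) has 6→4.
A3: add {2} — 2 (Min): all of {4, 6} already in.
A4 = A3; e.g. 1 (Min) can still go to 9. Fixed point.
Max's attractor = {2, 3, 4, 5, 6, 7}; Min avoids the target exactly from the complement.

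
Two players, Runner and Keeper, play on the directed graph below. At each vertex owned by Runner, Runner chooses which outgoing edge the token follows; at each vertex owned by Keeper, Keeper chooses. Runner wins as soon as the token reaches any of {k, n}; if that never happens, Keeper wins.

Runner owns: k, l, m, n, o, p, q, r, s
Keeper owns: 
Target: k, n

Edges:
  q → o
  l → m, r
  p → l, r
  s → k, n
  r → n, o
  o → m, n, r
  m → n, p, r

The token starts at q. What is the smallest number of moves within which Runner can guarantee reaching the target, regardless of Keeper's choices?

2

A0 = {k, n}
A1: add {m, o, r, s} — m (Runner) has m→n; o (Runner) has o→n; r (Runner) has r→n; s (Runner) has s→k.
A2: add {l, p, q} — l (Runner) has l→m; p (Runner) has p→r; q (Runner) has q→o.
A2 = all vertices. Fixed point.
q enters the attractor at level 2, so Runner can force the target in 2 moves from there.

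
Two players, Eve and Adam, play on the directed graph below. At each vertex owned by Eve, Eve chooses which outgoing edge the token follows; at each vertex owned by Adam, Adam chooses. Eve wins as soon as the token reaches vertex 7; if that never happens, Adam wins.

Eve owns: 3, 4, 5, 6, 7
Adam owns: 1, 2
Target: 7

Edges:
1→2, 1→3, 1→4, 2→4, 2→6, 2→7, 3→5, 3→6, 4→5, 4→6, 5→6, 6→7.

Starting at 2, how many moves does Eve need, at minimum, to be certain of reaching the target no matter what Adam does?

A0 = {7}
A1: add {6} — 6 (Eve) has 6→7.
A2: add {3, 4, 5} — 3 (Eve) has 3→6; 4 (Eve) has 4→6; 5 (Eve) has 5→6.
A3: add {2} — 2 (Adam): all of {4, 6, 7} already in.
2 enters the attractor at level 3, so Eve can force the target in 3 moves from there.

3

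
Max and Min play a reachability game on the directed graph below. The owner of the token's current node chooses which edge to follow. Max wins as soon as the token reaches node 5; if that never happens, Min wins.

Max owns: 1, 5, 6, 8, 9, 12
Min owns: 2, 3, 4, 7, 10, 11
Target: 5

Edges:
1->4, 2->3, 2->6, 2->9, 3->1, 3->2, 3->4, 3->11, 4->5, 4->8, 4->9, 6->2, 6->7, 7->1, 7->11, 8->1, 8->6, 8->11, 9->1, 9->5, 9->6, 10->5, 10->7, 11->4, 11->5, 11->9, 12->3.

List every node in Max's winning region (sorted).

A0 = {5}
A1: add {9} — 9 (Max) has 9→5.
A2 = A1; e.g. 1 (Max) has no edge into A1. Fixed point.
Max's winning region = {5, 9}.

5, 9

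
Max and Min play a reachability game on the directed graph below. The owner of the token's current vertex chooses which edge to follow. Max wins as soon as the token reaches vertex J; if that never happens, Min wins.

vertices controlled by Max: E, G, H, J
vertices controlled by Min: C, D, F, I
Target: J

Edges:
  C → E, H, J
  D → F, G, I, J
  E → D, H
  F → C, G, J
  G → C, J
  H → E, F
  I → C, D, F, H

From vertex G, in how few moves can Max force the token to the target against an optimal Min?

A0 = {J}
A1: add {G} — G (Max) has G→J.
A2 = A1; e.g. C (Min) can still go to E. Fixed point.
G enters the attractor at level 1, so Max can force the target in 1 move from there.

1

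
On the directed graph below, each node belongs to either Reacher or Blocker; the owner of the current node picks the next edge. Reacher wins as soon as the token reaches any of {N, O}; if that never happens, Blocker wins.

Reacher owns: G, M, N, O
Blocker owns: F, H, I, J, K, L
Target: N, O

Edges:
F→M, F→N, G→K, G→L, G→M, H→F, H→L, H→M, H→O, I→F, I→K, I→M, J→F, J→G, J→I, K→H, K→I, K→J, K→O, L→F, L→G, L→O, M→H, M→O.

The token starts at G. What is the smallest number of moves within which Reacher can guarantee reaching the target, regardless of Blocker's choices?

2

A0 = {N, O}
A1: add {M} — M (Reacher) has M→O.
A2: add {F, G} — F (Blocker): all of {M, N} already in; G (Reacher) has G→M.
G enters the attractor at level 2, so Reacher can force the target in 2 moves from there.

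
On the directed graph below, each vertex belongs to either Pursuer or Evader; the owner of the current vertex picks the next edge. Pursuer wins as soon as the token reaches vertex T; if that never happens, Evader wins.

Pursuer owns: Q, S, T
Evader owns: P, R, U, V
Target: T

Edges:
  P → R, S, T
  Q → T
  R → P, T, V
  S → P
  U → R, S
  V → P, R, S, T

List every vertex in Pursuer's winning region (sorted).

Q, T

A0 = {T}
A1: add {Q} — Q (Pursuer) has Q→T.
A2 = A1; e.g. P (Evader) can still go to R. Fixed point.
Pursuer's winning region = {Q, T}.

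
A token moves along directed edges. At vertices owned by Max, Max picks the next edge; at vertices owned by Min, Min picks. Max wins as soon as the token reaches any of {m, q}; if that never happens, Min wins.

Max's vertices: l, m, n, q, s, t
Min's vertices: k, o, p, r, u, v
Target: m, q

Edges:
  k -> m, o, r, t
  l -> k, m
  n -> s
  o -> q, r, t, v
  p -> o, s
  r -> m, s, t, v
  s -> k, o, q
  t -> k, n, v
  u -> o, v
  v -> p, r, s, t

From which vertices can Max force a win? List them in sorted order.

A0 = {m, q}
A1: add {l, s} — l (Max) has l→m; s (Max) has s→q.
A2: add {n} — n (Max) has n→s.
A3: add {t} — t (Max) has t→n.
A4 = A3; e.g. k (Min) can still go to o. Fixed point.
Max's winning region = {l, m, n, q, s, t}.

l, m, n, q, s, t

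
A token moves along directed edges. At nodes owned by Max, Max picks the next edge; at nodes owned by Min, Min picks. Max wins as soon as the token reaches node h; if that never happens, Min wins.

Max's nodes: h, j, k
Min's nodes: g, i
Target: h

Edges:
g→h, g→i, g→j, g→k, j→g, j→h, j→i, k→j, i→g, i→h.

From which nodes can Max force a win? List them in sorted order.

A0 = {h}
A1: add {j} — j (Max) has j→h.
A2: add {k} — k (Max) has k→j.
A3 = A2; e.g. g (Min) can still go to i. Fixed point.
Max's winning region = {h, j, k}.

h, j, k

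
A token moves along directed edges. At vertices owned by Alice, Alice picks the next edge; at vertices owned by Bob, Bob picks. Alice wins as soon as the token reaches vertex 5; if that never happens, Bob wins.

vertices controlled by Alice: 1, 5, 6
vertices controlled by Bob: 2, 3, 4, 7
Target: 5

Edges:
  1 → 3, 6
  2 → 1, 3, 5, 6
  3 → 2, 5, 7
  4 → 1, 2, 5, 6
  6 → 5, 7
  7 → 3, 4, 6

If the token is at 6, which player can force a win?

Alice

A0 = {5}
A1: add {6} — 6 (Alice) has 6→5.
6 ∈ A1, so Alice can force the target.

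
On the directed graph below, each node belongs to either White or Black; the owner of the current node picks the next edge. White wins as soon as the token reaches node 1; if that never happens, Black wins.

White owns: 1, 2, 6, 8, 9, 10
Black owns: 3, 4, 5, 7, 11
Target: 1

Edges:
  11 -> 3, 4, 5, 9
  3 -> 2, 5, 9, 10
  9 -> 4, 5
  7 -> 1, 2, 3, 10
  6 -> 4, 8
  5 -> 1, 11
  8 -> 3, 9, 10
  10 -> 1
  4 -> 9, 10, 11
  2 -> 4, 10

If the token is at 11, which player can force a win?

A0 = {1}
A1: add {10} — 10 (White) has 10→1.
A2: add {2, 8} — 2 (White) has 2→10; 8 (White) has 8→10.
A3: add {6} — 6 (White) has 6→8.
A4 = A3; e.g. 3 (Black) can still go to 5. Fixed point.
11 never enters the attractor, so Black can avoid the target forever.

Black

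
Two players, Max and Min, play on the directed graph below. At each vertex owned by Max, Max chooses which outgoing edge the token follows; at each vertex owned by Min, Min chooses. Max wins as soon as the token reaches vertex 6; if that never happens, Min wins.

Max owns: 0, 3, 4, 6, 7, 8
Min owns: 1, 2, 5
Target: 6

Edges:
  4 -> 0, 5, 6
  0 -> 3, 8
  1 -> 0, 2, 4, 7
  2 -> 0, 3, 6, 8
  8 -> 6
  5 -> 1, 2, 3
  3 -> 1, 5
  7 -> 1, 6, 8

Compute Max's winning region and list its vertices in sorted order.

A0 = {6}
A1: add {4, 7, 8} — 4 (Max) has 4→6; 7 (Max) has 7→6; 8 (Max) has 8→6.
A2: add {0} — 0 (Max) has 0→8.
A3 = A2; e.g. 1 (Min) can still go to 2. Fixed point.
Max's winning region = {0, 4, 6, 7, 8}.

0, 4, 6, 7, 8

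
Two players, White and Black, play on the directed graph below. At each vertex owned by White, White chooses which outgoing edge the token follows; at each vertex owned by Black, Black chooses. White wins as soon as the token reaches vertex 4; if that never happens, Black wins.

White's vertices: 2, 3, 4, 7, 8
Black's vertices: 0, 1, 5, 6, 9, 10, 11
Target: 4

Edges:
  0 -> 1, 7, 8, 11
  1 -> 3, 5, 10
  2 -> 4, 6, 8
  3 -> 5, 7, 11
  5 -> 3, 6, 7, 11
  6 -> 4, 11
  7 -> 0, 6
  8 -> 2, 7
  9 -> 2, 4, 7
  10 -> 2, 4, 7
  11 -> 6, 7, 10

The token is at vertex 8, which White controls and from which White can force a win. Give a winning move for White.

A0 = {4}
A1: add {2} — 2 (White) has 2→4.
A2: add {8} — 8 (White) has 8→2.
A3 = A2; e.g. 0 (Black) can still go to 1. Fixed point.
From 8, successor 2 is in the attractor (rank 1); the other successor 7 is not.

2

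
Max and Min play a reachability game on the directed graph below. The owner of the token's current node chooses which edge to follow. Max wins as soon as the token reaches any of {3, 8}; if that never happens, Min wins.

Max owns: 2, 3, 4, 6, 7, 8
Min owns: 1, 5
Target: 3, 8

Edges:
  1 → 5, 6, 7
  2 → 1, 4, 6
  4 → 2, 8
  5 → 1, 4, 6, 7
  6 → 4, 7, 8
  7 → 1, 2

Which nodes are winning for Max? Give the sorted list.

A0 = {3, 8}
A1: add {4, 6} — 4 (Max) has 4→8; 6 (Max) has 6→8.
A2: add {2} — 2 (Max) has 2→4.
A3: add {7} — 7 (Max) has 7→2.
A4 = A3; e.g. 1 (Min) can still go to 5. Fixed point.
Max's winning region = {2, 3, 4, 6, 7, 8}.

2, 3, 4, 6, 7, 8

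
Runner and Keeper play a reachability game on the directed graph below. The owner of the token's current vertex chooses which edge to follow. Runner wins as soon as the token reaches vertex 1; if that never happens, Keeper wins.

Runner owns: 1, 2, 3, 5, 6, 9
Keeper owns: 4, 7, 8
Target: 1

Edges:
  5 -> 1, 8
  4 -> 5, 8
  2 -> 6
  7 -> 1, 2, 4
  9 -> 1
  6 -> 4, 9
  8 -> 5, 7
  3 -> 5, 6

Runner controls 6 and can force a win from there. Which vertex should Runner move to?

9

A0 = {1}
A1: add {5, 9} — 5 (Runner) has 5→1; 9 (Runner) has 9→1.
A2: add {3, 6} — 3 (Runner) has 3→5; 6 (Runner) has 6→9.
A3: add {2} — 2 (Runner) has 2→6.
A4 = A3; e.g. 4 (Keeper) can still go to 8. Fixed point.
From 6, successor 9 is in the attractor (rank 1); the other successor 4 is not.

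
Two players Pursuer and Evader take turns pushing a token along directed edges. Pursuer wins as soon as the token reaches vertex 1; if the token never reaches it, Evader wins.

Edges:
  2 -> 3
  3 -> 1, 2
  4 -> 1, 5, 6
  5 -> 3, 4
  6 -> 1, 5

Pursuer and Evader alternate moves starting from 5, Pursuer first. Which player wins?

Evader

Track states (vertex, player-to-move).
A0 = {(1,Pursuer), (1,Evader)}
A1: add {(3,Pursuer), (4,Pursuer), (6,Pursuer)}.
A2: add {(2,Evader), (5,Evader)}.
A3 = A2; e.g. (2,Pursuer) stays out. (5,Pursuer) never enters ⇒ Evader avoids the target.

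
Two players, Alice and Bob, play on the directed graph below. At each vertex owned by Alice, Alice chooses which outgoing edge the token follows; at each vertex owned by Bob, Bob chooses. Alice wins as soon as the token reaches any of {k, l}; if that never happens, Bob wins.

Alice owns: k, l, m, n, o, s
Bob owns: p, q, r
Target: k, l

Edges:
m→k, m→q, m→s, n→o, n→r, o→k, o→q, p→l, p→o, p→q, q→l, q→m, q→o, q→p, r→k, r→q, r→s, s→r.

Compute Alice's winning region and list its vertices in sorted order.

A0 = {k, l}
A1: add {m, o} — m (Alice) has m→k; o (Alice) has o→k.
A2: add {n} — n (Alice) has n→o.
A3 = A2; e.g. p (Bob) can still go to q. Fixed point.
Alice's winning region = {k, l, m, n, o}.

k, l, m, n, o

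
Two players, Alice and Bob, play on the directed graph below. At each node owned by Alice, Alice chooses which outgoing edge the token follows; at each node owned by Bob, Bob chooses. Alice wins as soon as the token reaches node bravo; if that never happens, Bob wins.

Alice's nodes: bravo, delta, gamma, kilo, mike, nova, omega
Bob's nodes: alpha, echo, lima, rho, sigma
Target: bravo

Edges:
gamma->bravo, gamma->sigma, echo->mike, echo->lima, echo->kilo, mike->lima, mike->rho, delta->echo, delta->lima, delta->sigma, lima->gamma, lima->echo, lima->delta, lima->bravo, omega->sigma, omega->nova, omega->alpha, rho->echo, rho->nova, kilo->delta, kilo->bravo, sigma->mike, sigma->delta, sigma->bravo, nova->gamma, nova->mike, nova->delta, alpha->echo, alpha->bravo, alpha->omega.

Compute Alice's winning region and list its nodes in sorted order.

A0 = {bravo}
A1: add {gamma, kilo} — gamma (Alice) has gamma→bravo; kilo (Alice) has kilo→bravo.
A2: add {nova} — nova (Alice) has nova→gamma.
A3: add {omega} — omega (Alice) has omega→nova.
A4 = A3; e.g. echo (Bob) can still go to mike. Fixed point.
Alice's winning region = {bravo, gamma, kilo, nova, omega}.

bravo, gamma, kilo, nova, omega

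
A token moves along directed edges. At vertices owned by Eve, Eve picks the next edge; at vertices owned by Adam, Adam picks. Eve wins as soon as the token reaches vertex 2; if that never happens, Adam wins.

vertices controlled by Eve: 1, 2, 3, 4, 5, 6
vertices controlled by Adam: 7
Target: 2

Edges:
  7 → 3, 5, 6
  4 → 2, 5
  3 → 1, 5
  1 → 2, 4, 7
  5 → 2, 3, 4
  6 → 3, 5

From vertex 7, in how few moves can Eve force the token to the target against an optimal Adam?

3

A0 = {2}
A1: add {1, 4, 5} — 1 (Eve) has 1→2; 4 (Eve) has 4→2; 5 (Eve) has 5→2.
A2: add {3, 6} — 3 (Eve) has 3→1; 6 (Eve) has 6→5.
A3: add {7} — 7 (Adam): all of {3, 5, 6} already in.
A3 = all vertices. Fixed point.
7 enters the attractor at level 3, so Eve can force the target in 3 moves from there.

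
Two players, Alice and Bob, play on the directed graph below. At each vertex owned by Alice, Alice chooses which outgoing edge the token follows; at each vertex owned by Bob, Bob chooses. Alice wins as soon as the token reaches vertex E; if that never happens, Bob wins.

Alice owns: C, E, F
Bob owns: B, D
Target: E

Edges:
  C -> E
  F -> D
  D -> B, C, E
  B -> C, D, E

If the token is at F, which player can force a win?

Bob

A0 = {E}
A1: add {C} — C (Alice) has C→E.
A2 = A1; e.g. B (Bob) can still go to D. Fixed point.
F never enters the attractor, so Bob can avoid the target forever.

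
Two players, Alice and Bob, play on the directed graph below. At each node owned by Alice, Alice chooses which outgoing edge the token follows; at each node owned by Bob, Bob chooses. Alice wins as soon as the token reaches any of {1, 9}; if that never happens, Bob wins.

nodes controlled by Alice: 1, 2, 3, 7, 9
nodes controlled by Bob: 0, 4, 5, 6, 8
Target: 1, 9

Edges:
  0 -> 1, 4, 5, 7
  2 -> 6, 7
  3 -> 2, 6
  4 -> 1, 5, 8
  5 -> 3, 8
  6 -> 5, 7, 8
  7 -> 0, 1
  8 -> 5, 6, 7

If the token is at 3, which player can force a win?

A0 = {1, 9}
A1: add {7} — 7 (Alice) has 7→1.
A2: add {2} — 2 (Alice) has 2→7.
A3: add {3} — 3 (Alice) has 3→2.
A4 = A3; e.g. 0 (Bob) can still go to 4. Fixed point.
3 ∈ A3, so Alice can force the target.

Alice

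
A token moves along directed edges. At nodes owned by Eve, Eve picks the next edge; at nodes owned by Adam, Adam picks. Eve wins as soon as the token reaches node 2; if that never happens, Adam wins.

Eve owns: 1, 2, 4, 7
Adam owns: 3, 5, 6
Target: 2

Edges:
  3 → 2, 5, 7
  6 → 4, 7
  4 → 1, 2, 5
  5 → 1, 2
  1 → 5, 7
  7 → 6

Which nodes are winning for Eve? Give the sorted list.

A0 = {2}
A1: add {4} — 4 (Eve) has 4→2.
A2 = A1; e.g. 1 (Eve) has no edge into A1. Fixed point.
Eve's winning region = {2, 4}.

2, 4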